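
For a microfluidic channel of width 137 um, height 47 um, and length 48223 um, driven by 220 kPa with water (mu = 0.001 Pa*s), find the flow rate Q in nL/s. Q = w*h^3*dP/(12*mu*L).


Step 1: Convert all dimensions to SI (meters).
w = 137e-6 m, h = 47e-6 m, L = 48223e-6 m, dP = 220e3 Pa
Step 2: Q = w * h^3 * dP / (12 * mu * L)
Q = 137e-6 * (47e-6)^3 * 220e3 / (12 * 0.001 * 48223e-6) = 5.4075601e-09 m^3/s
Step 3: Convert Q from m^3/s to nL/s (1 m^3 = 1e12 nL, so multiply by 1e12).
Q = 5407.56 nL/s


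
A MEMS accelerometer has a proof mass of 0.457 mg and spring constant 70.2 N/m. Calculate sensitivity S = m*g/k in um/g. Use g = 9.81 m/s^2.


Step 1: Convert mass: m = 0.457 mg = 4.57e-07 kg
Step 2: S = m * g / k = 4.57e-07 * 9.81 / 70.2
Step 3: S = 6.39e-08 m/g
Step 4: Convert to um/g: S = 0.064 um/g


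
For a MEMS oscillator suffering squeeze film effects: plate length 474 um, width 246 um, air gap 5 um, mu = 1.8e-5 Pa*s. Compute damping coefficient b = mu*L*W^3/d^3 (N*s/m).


Step 1: Convert to SI.
L = 474e-6 m, W = 246e-6 m, d = 5e-6 m
Step 2: W^3 = (246e-6)^3 = 1.49e-11 m^3
Step 3: d^3 = (5e-6)^3 = 1.25e-16 m^3
Step 4: b = 1.8e-5 * 474e-6 * 1.49e-11 / 1.25e-16
b = 1.02e-03 N*s/m


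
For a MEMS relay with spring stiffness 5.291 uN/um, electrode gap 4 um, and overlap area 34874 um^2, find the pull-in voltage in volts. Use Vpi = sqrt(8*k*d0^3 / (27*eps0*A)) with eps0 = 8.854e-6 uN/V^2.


Step 1: Compute numerator: 8 * k * d0^3 = 8 * 5.291 * 4^3 = 2708.992
Step 2: Compute denominator: 27 * eps0 * A = 27 * 8.854e-6 * 34874 = 8.336909
Step 3: Vpi = sqrt(2708.992 / 8.336909)
Vpi = 18.03 V


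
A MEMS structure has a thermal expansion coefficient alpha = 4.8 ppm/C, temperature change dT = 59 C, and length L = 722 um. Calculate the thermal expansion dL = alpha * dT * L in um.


Step 1: Convert CTE: alpha = 4.8 ppm/C = 4.8e-6 /C
Step 2: dL = 4.8e-6 * 59 * 722
dL = 0.2045 um


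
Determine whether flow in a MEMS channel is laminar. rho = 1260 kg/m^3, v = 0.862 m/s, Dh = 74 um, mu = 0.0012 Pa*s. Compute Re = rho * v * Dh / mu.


Step 1: Convert Dh to meters: Dh = 74e-6 m
Step 2: Re = rho * v * Dh / mu
Re = 1260 * 0.862 * 74e-6 / 0.0012
Re = 66.977
Since Re = 66.977 is below ~2300, the flow is laminar.


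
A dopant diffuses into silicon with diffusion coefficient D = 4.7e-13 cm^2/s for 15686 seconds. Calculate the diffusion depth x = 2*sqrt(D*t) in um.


Step 1: Compute D*t = 4.7e-13 * 15686 = 7.37242e-09 cm^2
Step 2: sqrt(D*t) = 8.58628e-05 cm
Step 3: x = 2 * 8.58628e-05 cm = 1.717256e-04 cm
Step 4: Convert to um (1 cm = 1e4 um): x = 1.717 um


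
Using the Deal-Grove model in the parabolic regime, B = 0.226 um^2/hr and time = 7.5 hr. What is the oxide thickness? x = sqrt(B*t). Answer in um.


Step 1: Compute B*t = 0.226 * 7.5 = 1.695
Step 2: x = sqrt(1.695)
x = 1.302 um


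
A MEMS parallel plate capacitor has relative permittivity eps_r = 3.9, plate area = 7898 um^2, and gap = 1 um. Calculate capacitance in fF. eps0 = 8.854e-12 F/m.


Step 1: Convert area to m^2: A = 7898e-12 m^2
Step 2: Convert gap to m: d = 1e-6 m
Step 3: C = eps0 * eps_r * A / d
C = 8.854e-12 * 3.9 * 7898e-12 / 1e-6
Step 4: Convert to fF (multiply by 1e15).
C = 272.72 fF


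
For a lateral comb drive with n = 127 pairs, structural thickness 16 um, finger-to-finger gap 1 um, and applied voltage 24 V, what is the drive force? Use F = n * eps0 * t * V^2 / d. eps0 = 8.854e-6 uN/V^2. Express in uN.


Step 1: Parameters: n=127, eps0=8.854e-6 uN/V^2, t=16 um, V=24 V, d=1 um
Step 2: V^2 = 576
Step 3: F = 127 * 8.854e-6 * 16 * 576 / 1
F = 10.363 uN


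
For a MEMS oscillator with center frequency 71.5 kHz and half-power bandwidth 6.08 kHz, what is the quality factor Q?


Step 1: Q = f0 / bandwidth
Step 2: Q = 71.5 / 6.08
Q = 11.8


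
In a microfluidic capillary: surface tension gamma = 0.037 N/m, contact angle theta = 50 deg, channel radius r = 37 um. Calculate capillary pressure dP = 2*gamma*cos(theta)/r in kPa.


Step 1: cos(50 deg) = 0.6428
Step 2: Convert r to m: r = 37e-6 m
Step 3: dP = 2 * 0.037 * 0.6428 / 37e-6 = 1285.6 Pa
Step 4: Convert Pa to kPa (divide by 1000).
dP = 1.29 kPa


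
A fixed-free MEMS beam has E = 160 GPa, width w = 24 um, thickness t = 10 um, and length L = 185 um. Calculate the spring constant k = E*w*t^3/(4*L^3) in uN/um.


Step 1: Convert E to consistent units (1 GPa = 1000 uN/um^2).
E = 160 GPa = 160000 uN/um^2
Step 2: Compute t^3 = 10^3 = 1000
Step 3: Compute L^3 = 185^3 = 6331625
Step 4: k = 160000 * 24 * 1000 / (4 * 6331625)
k = 151.6198 uN/um


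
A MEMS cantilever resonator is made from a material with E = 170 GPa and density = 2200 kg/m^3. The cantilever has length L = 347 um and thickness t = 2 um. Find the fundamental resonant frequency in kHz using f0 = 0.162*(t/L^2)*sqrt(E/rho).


Step 1: Convert units to SI.
t_SI = 2e-6 m, L_SI = 347e-6 m
Step 2: Calculate sqrt(E/rho).
sqrt(170e9 / 2200) = 8790.49 m/s
Step 3: Compute f0.
f0 = 0.162 * 2e-6 / (347e-6)^2 * 8790.49 = 23653.7 Hz = 23.65 kHz


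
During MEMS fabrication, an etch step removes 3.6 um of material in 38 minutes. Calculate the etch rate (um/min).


Step 1: Etch rate = depth / time
Step 2: rate = 3.6 / 38
rate = 0.095 um/min


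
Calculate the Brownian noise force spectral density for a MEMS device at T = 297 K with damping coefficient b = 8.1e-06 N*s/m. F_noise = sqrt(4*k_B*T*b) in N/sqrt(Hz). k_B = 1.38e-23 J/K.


Step 1: Compute 4 * k_B * T * b
= 4 * 1.38e-23 * 297 * 8.1e-06
= 1.3279e-25 N^2/Hz
Step 2: F_noise = sqrt(1.3279e-25)
F_noise = 3.64e-13 N/sqrt(Hz)


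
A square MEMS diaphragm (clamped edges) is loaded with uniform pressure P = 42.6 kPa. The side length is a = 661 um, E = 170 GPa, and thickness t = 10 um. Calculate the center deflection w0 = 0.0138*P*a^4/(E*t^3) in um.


Step 1: Convert pressure to compatible units (E is in GPa, so P in GPa).
P = 42.6 kPa = 42.6e-6 GPa
Step 2: Compute numerator: 0.0138 * P * a^4.
a^4 = 661^4 = 190899960241
numerator = 0.0138 * 42.6e-6 * 190899960241 = 1.12226e+05
Step 3: Compute denominator: E * t^3 = 170 * 10^3 = 170000
Step 4: w0 = numerator / denominator = 1.12226e+05 / 170000 = 0.6602 um


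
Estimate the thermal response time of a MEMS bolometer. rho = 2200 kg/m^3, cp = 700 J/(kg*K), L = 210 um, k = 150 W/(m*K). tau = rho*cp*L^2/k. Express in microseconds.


Step 1: Convert L to m: L = 210e-6 m
Step 2: L^2 = (210e-6)^2 = 4.41e-08 m^2
Step 3: tau = 2200 * 700 * 4.41e-08 / 150 = 4.5276e-04 s
Step 4: Convert to microseconds (multiply by 1e6).
tau = 452.76 us


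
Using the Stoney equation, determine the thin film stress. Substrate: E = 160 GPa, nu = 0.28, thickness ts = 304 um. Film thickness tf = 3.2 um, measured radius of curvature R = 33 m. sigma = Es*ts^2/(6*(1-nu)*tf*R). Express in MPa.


Step 1: Compute numerator: Es * ts^2 = 160 * 304^2 = 14786560 (GPa*um^2)
Step 2: Compute denominator (R in um): 6*(1-nu)*tf*R = 6*0.72*3.2*33e6 = 456192000.0 (um^2)
Step 3: sigma (GPa) = 14786560 / 456192000.0 = 3.2413e-02 GPa
Step 4: Convert to MPa (x1000): sigma = 32.4 MPa


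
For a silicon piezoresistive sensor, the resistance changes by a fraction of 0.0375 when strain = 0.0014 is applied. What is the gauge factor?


Step 1: Identify values.
dR/R = 0.0375, strain = 0.0014
Step 2: GF = (dR/R) / strain = 0.0375 / 0.0014
GF = 26.8


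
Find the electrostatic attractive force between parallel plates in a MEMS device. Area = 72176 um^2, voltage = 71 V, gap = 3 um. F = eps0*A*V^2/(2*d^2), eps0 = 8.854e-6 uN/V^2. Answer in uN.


Step 1: Identify parameters.
eps0 = 8.854e-6 uN/V^2, A = 72176 um^2, V = 71 V, d = 3 um
Step 2: Compute V^2 = 71^2 = 5041
Step 3: Compute d^2 = 3^2 = 9
Step 4: F = 0.5 * 8.854e-6 * 72176 * 5041 / 9
F = 178.968 uN


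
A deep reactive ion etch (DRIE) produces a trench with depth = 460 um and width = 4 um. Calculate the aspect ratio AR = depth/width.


Step 1: AR = depth / width
Step 2: AR = 460 / 4
AR = 115.0


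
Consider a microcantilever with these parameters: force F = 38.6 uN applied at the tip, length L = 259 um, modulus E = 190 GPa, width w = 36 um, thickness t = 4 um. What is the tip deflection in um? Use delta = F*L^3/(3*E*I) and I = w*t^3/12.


Step 1: Calculate the second moment of area.
I = w * t^3 / 12 = 36 * 4^3 / 12 = 192.0 um^4
Step 2: Convert E to consistent units (1 GPa = 1000 uN/um^2).
E = 190 GPa = 190000 uN/um^2
Step 3: Calculate tip deflection.
delta = F * L^3 / (3 * E * I)
delta = 38.6 * 259^3 / (3 * 190000 * 192.0)
delta = 6.1279 um


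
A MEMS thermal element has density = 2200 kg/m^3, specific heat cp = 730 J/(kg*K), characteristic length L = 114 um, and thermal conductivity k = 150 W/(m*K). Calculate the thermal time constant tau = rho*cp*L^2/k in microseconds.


Step 1: Convert L to m: L = 114e-6 m
Step 2: L^2 = (114e-6)^2 = 1.2996e-08 m^2
Step 3: tau = 2200 * 730 * 1.2996e-08 / 150 = 1.3914384e-04 s
Step 4: Convert to microseconds (multiply by 1e6).
tau = 139.144 us


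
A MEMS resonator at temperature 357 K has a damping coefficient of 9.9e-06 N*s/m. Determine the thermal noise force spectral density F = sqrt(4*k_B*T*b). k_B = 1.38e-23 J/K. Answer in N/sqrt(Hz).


Step 1: Compute 4 * k_B * T * b
= 4 * 1.38e-23 * 357 * 9.9e-06
= 1.9509e-25 N^2/Hz
Step 2: F_noise = sqrt(1.9509e-25)
F_noise = 4.42e-13 N/sqrt(Hz)


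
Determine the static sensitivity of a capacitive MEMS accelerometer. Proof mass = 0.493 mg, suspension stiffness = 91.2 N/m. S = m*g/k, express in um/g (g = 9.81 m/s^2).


Step 1: Convert mass: m = 0.493 mg = 4.93e-07 kg
Step 2: S = m * g / k = 4.93e-07 * 9.81 / 91.2
Step 3: S = 5.30e-08 m/g
Step 4: Convert to um/g: S = 0.053 um/g


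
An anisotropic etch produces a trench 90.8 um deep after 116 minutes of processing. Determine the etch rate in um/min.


Step 1: Etch rate = depth / time
Step 2: rate = 90.8 / 116
rate = 0.783 um/min


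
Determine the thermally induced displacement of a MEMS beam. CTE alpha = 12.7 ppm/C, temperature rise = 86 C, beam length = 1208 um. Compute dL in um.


Step 1: Convert CTE: alpha = 12.7 ppm/C = 12.7e-6 /C
Step 2: dL = 12.7e-6 * 86 * 1208
dL = 1.3194 um


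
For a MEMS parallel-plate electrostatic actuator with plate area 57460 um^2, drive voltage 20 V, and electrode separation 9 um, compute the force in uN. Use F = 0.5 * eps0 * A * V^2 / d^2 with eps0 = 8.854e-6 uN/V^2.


Step 1: Identify parameters.
eps0 = 8.854e-6 uN/V^2, A = 57460 um^2, V = 20 V, d = 9 um
Step 2: Compute V^2 = 20^2 = 400
Step 3: Compute d^2 = 9^2 = 81
Step 4: F = 0.5 * 8.854e-6 * 57460 * 400 / 81
F = 1.256 uN


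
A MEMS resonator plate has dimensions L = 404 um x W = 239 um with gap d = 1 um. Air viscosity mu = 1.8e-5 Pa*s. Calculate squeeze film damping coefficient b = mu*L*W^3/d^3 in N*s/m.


Step 1: Convert to SI.
L = 404e-6 m, W = 239e-6 m, d = 1e-6 m
Step 2: W^3 = (239e-6)^3 = 1.37e-11 m^3
Step 3: d^3 = (1e-6)^3 = 1.00e-18 m^3
Step 4: b = 1.8e-5 * 404e-6 * 1.37e-11 / 1.00e-18
b = 9.93e-02 N*s/m


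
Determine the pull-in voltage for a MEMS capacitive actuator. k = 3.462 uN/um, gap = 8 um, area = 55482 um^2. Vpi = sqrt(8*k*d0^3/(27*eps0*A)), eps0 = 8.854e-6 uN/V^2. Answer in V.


Step 1: Compute numerator: 8 * k * d0^3 = 8 * 3.462 * 8^3 = 14180.352
Step 2: Compute denominator: 27 * eps0 * A = 27 * 8.854e-6 * 55482 = 13.263416
Step 3: Vpi = sqrt(14180.352 / 13.263416)
Vpi = 32.7 V


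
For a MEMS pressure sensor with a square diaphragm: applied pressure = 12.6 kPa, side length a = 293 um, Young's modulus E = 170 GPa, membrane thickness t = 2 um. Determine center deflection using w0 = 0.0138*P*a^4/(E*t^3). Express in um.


Step 1: Convert pressure to compatible units (E is in GPa, so P in GPa).
P = 12.6 kPa = 12.6e-6 GPa
Step 2: Compute numerator: 0.0138 * P * a^4.
a^4 = 293^4 = 7370050801
numerator = 0.0138 * 12.6e-6 * 7370050801 = 1.2815e+03
Step 3: Compute denominator: E * t^3 = 170 * 2^3 = 1360
Step 4: w0 = numerator / denominator = 1.2815e+03 / 1360 = 0.9423 um


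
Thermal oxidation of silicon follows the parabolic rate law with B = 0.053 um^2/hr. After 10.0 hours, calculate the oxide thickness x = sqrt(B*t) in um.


Step 1: Compute B*t = 0.053 * 10.0 = 0.53
Step 2: x = sqrt(0.53)
x = 0.728 um


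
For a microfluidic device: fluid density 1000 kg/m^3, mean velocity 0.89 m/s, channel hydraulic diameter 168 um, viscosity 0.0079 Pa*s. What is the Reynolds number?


Step 1: Convert Dh to meters: Dh = 168e-6 m
Step 2: Re = rho * v * Dh / mu
Re = 1000 * 0.89 * 168e-6 / 0.0079
Re = 18.927


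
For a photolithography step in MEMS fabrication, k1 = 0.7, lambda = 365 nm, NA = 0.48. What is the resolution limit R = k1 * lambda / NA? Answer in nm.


Step 1: Identify values: k1 = 0.7, lambda = 365 nm, NA = 0.48
Step 2: R = k1 * lambda / NA
R = 0.7 * 365 / 0.48
R = 532.3 nm


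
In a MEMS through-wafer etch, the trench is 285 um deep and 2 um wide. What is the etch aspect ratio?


Step 1: AR = depth / width
Step 2: AR = 285 / 2
AR = 142.5


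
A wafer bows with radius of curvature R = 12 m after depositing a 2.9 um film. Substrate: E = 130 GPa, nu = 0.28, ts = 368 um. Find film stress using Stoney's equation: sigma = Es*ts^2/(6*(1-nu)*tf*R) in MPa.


Step 1: Compute numerator: Es * ts^2 = 130 * 368^2 = 17605120 (GPa*um^2)
Step 2: Compute denominator (R in um): 6*(1-nu)*tf*R = 6*0.72*2.9*12e6 = 150336000.0 (um^2)
Step 3: sigma (GPa) = 17605120 / 150336000.0 = 1.17105e-01 GPa
Step 4: Convert to MPa (x1000): sigma = 117.1 MPa


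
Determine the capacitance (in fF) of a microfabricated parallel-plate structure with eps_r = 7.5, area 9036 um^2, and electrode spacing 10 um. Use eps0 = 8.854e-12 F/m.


Step 1: Convert area to m^2: A = 9036e-12 m^2
Step 2: Convert gap to m: d = 10e-6 m
Step 3: C = eps0 * eps_r * A / d
C = 8.854e-12 * 7.5 * 9036e-12 / 10e-6
Step 4: Convert to fF (multiply by 1e15).
C = 60.0 fF


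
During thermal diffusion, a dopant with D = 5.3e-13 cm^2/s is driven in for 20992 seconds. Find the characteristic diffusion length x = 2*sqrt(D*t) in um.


Step 1: Compute D*t = 5.3e-13 * 20992 = 1.112576e-08 cm^2
Step 2: sqrt(D*t) = 1.0548e-04 cm
Step 3: x = 2 * 1.0548e-04 cm = 2.1096e-04 cm
Step 4: Convert to um (1 cm = 1e4 um): x = 2.11 um


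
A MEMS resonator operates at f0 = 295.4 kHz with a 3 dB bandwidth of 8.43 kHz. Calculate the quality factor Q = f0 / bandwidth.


Step 1: Q = f0 / bandwidth
Step 2: Q = 295.4 / 8.43
Q = 35.0


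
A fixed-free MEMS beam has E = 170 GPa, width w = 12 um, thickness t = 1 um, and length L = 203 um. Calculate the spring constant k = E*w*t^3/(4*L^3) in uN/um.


Step 1: Convert E to consistent units (1 GPa = 1000 uN/um^2).
E = 170 GPa = 170000 uN/um^2
Step 2: Compute t^3 = 1^3 = 1
Step 3: Compute L^3 = 203^3 = 8365427
Step 4: k = 170000 * 12 * 1 / (4 * 8365427)
k = 0.061 uN/um


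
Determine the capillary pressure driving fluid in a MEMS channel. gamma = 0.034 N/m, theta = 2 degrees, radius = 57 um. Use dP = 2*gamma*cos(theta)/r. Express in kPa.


Step 1: cos(2 deg) = 0.9994
Step 2: Convert r to m: r = 57e-6 m
Step 3: dP = 2 * 0.034 * 0.9994 / 57e-6 = 1192.3 Pa
Step 4: Convert Pa to kPa (divide by 1000).
dP = 1.19 kPa


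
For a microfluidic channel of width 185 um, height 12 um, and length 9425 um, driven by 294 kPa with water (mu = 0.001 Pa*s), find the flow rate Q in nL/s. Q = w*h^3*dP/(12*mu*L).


Step 1: Convert all dimensions to SI (meters).
w = 185e-6 m, h = 12e-6 m, L = 9425e-6 m, dP = 294e3 Pa
Step 2: Q = w * h^3 * dP / (12 * mu * L)
Q = 185e-6 * (12e-6)^3 * 294e3 / (12 * 0.001 * 9425e-6) = 8.3099841e-10 m^3/s
Step 3: Convert Q from m^3/s to nL/s (1 m^3 = 1e12 nL, so multiply by 1e12).
Q = 830.998 nL/s


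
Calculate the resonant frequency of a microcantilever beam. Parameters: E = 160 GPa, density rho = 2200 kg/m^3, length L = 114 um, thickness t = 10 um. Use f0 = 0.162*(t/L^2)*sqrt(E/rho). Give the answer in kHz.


Step 1: Convert units to SI.
t_SI = 10e-6 m, L_SI = 114e-6 m
Step 2: Calculate sqrt(E/rho).
sqrt(160e9 / 2200) = 8528.03 m/s
Step 3: Compute f0.
f0 = 0.162 * 10e-6 / (114e-6)^2 * 8528.03 = 1063050.8 Hz = 1063.05 kHz


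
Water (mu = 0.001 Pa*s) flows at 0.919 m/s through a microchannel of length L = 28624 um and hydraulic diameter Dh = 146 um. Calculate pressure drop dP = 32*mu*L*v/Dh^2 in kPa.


Step 1: Convert to SI: L = 28624e-6 m, Dh = 146e-6 m
Step 2: dP = 32 * 0.001 * 28624e-6 * 0.919 / (146e-6)^2
Step 3: dP = 39490.27 Pa
Step 4: Convert to kPa: dP = 39.49 kPa


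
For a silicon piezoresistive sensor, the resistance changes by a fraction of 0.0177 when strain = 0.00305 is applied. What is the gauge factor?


Step 1: Identify values.
dR/R = 0.0177, strain = 0.00305
Step 2: GF = (dR/R) / strain = 0.0177 / 0.00305
GF = 5.8


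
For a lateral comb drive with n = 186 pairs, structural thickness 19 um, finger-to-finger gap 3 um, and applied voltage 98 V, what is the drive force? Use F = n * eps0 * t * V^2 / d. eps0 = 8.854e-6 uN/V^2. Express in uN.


Step 1: Parameters: n=186, eps0=8.854e-6 uN/V^2, t=19 um, V=98 V, d=3 um
Step 2: V^2 = 9604
Step 3: F = 186 * 8.854e-6 * 19 * 9604 / 3
F = 100.17 uN


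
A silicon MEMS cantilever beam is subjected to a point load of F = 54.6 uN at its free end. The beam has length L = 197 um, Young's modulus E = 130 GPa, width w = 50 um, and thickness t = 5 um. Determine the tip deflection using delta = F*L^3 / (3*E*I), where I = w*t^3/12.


Step 1: Calculate the second moment of area.
I = w * t^3 / 12 = 50 * 5^3 / 12 = 520.8333 um^4
Step 2: Convert E to consistent units (1 GPa = 1000 uN/um^2).
E = 130 GPa = 130000 uN/um^2
Step 3: Calculate tip deflection.
delta = F * L^3 / (3 * E * I)
delta = 54.6 * 197^3 / (3 * 130000 * 520.8333)
delta = 2.0551 um


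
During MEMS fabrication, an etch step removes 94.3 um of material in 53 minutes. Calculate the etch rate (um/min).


Step 1: Etch rate = depth / time
Step 2: rate = 94.3 / 53
rate = 1.779 um/min


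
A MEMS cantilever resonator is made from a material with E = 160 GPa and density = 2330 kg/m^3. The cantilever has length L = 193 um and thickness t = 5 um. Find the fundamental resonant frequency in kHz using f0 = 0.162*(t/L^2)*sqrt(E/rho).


Step 1: Convert units to SI.
t_SI = 5e-6 m, L_SI = 193e-6 m
Step 2: Calculate sqrt(E/rho).
sqrt(160e9 / 2330) = 8286.71 m/s
Step 3: Compute f0.
f0 = 0.162 * 5e-6 / (193e-6)^2 * 8286.71 = 180199.1 Hz = 180.2 kHz


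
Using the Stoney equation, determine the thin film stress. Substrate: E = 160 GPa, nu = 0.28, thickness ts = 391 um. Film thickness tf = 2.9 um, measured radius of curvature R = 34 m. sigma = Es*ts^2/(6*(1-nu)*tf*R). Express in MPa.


Step 1: Compute numerator: Es * ts^2 = 160 * 391^2 = 24460960 (GPa*um^2)
Step 2: Compute denominator (R in um): 6*(1-nu)*tf*R = 6*0.72*2.9*34e6 = 425952000.0 (um^2)
Step 3: sigma (GPa) = 24460960 / 425952000.0 = 5.7427e-02 GPa
Step 4: Convert to MPa (x1000): sigma = 57.4 MPa


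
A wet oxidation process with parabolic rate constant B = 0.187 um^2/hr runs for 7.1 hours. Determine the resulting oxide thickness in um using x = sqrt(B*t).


Step 1: Compute B*t = 0.187 * 7.1 = 1.3277
Step 2: x = sqrt(1.3277)
x = 1.152 um


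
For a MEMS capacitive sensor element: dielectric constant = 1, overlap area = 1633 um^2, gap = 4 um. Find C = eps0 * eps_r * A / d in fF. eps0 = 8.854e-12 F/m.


Step 1: Convert area to m^2: A = 1633e-12 m^2
Step 2: Convert gap to m: d = 4e-6 m
Step 3: C = eps0 * eps_r * A / d
C = 8.854e-12 * 1 * 1633e-12 / 4e-6
Step 4: Convert to fF (multiply by 1e15).
C = 3.61 fF


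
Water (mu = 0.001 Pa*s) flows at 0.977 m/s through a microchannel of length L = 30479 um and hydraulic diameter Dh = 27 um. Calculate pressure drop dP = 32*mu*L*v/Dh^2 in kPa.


Step 1: Convert to SI: L = 30479e-6 m, Dh = 27e-6 m
Step 2: dP = 32 * 0.001 * 30479e-6 * 0.977 / (27e-6)^2
Step 3: dP = 1307126.83 Pa
Step 4: Convert to kPa: dP = 1307.13 kPa


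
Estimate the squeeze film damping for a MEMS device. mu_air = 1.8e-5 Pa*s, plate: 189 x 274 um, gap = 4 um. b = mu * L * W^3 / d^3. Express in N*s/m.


Step 1: Convert to SI.
L = 189e-6 m, W = 274e-6 m, d = 4e-6 m
Step 2: W^3 = (274e-6)^3 = 2.06e-11 m^3
Step 3: d^3 = (4e-6)^3 = 6.40e-17 m^3
Step 4: b = 1.8e-5 * 189e-6 * 2.06e-11 / 6.40e-17
b = 1.09e-03 N*s/m


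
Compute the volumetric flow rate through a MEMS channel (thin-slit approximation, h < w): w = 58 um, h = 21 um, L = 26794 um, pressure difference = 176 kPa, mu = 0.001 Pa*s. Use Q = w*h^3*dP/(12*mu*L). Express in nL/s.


Step 1: Convert all dimensions to SI (meters).
w = 58e-6 m, h = 21e-6 m, L = 26794e-6 m, dP = 176e3 Pa
Step 2: Q = w * h^3 * dP / (12 * mu * L)
Q = 58e-6 * (21e-6)^3 * 176e3 / (12 * 0.001 * 26794e-6) = 2.9402195e-10 m^3/s
Step 3: Convert Q from m^3/s to nL/s (1 m^3 = 1e12 nL, so multiply by 1e12).
Q = 294.022 nL/s


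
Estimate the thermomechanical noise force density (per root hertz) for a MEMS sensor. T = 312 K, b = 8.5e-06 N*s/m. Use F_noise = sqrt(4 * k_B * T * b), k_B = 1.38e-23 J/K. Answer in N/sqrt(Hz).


Step 1: Compute 4 * k_B * T * b
= 4 * 1.38e-23 * 312 * 8.5e-06
= 1.4639e-25 N^2/Hz
Step 2: F_noise = sqrt(1.4639e-25)
F_noise = 3.83e-13 N/sqrt(Hz)


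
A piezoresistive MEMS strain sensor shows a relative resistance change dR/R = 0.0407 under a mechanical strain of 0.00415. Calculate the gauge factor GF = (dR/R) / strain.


Step 1: Identify values.
dR/R = 0.0407, strain = 0.00415
Step 2: GF = (dR/R) / strain = 0.0407 / 0.00415
GF = 9.8


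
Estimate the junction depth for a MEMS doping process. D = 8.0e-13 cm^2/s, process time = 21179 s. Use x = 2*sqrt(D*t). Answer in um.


Step 1: Compute D*t = 8.0e-13 * 21179 = 1.69432e-08 cm^2
Step 2: sqrt(D*t) = 1.30166e-04 cm
Step 3: x = 2 * 1.30166e-04 cm = 2.60332e-04 cm
Step 4: Convert to um (1 cm = 1e4 um): x = 2.603 um


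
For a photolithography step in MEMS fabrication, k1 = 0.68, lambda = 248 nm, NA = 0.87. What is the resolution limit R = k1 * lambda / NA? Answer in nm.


Step 1: Identify values: k1 = 0.68, lambda = 248 nm, NA = 0.87
Step 2: R = k1 * lambda / NA
R = 0.68 * 248 / 0.87
R = 193.8 nm


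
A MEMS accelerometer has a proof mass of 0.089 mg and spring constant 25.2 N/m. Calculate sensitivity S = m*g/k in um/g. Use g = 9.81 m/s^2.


Step 1: Convert mass: m = 0.089 mg = 8.90e-08 kg
Step 2: S = m * g / k = 8.90e-08 * 9.81 / 25.2
Step 3: S = 3.46e-08 m/g
Step 4: Convert to um/g: S = 0.035 um/g


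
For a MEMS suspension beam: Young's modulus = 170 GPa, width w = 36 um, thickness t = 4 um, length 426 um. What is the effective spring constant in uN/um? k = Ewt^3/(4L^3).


Step 1: Convert E to consistent units (1 GPa = 1000 uN/um^2).
E = 170 GPa = 170000 uN/um^2
Step 2: Compute t^3 = 4^3 = 64
Step 3: Compute L^3 = 426^3 = 77308776
Step 4: k = 170000 * 36 * 64 / (4 * 77308776)
k = 1.2666 uN/um


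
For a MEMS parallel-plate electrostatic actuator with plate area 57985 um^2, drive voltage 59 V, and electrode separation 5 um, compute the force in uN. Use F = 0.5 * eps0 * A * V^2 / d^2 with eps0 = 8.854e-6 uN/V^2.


Step 1: Identify parameters.
eps0 = 8.854e-6 uN/V^2, A = 57985 um^2, V = 59 V, d = 5 um
Step 2: Compute V^2 = 59^2 = 3481
Step 3: Compute d^2 = 5^2 = 25
Step 4: F = 0.5 * 8.854e-6 * 57985 * 3481 / 25
F = 35.743 uN


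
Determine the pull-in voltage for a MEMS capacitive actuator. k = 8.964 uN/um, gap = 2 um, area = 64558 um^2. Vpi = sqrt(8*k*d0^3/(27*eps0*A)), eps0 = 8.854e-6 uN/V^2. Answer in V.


Step 1: Compute numerator: 8 * k * d0^3 = 8 * 8.964 * 2^3 = 573.696
Step 2: Compute denominator: 27 * eps0 * A = 27 * 8.854e-6 * 64558 = 15.433106
Step 3: Vpi = sqrt(573.696 / 15.433106)
Vpi = 6.1 V


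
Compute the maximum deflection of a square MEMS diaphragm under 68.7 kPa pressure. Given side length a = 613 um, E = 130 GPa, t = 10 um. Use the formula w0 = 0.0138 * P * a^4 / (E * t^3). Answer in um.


Step 1: Convert pressure to compatible units (E is in GPa, so P in GPa).
P = 68.7 kPa = 68.7e-6 GPa
Step 2: Compute numerator: 0.0138 * P * a^4.
a^4 = 613^4 = 141202341361
numerator = 0.0138 * 68.7e-6 * 141202341361 = 1.338683e+05
Step 3: Compute denominator: E * t^3 = 130 * 10^3 = 130000
Step 4: w0 = numerator / denominator = 1.338683e+05 / 130000 = 1.0298 um


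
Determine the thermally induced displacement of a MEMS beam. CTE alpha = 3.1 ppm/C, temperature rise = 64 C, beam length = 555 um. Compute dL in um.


Step 1: Convert CTE: alpha = 3.1 ppm/C = 3.1e-6 /C
Step 2: dL = 3.1e-6 * 64 * 555
dL = 0.1101 um


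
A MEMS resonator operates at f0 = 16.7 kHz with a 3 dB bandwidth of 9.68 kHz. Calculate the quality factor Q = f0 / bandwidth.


Step 1: Q = f0 / bandwidth
Step 2: Q = 16.7 / 9.68
Q = 1.7


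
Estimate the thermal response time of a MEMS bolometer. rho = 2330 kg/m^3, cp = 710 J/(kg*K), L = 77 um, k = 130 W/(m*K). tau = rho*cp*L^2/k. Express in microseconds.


Step 1: Convert L to m: L = 77e-6 m
Step 2: L^2 = (77e-6)^2 = 5.929e-09 m^2
Step 3: tau = 2330 * 710 * 5.929e-09 / 130 = 7.544881e-05 s
Step 4: Convert to microseconds (multiply by 1e6).
tau = 75.449 us


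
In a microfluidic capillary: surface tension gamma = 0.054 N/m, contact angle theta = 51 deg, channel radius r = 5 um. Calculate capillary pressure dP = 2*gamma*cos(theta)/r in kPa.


Step 1: cos(51 deg) = 0.6293
Step 2: Convert r to m: r = 5e-6 m
Step 3: dP = 2 * 0.054 * 0.6293 / 5e-6 = 13592.9 Pa
Step 4: Convert Pa to kPa (divide by 1000).
dP = 13.59 kPa


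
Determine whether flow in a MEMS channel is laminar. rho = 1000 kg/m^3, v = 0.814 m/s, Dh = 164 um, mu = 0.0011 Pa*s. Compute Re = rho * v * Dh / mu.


Step 1: Convert Dh to meters: Dh = 164e-6 m
Step 2: Re = rho * v * Dh / mu
Re = 1000 * 0.814 * 164e-6 / 0.0011
Re = 121.36
Since Re = 121.36 is below ~2300, the flow is laminar.


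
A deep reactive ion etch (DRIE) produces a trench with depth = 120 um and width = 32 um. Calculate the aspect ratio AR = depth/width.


Step 1: AR = depth / width
Step 2: AR = 120 / 32
AR = 3.8


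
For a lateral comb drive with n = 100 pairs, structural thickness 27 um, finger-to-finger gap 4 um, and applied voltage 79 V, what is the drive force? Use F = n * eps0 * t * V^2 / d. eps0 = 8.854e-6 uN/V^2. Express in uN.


Step 1: Parameters: n=100, eps0=8.854e-6 uN/V^2, t=27 um, V=79 V, d=4 um
Step 2: V^2 = 6241
Step 3: F = 100 * 8.854e-6 * 27 * 6241 / 4
F = 37.299 uN


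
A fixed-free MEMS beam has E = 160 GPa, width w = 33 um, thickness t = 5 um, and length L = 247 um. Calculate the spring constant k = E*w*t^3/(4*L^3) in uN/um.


Step 1: Convert E to consistent units (1 GPa = 1000 uN/um^2).
E = 160 GPa = 160000 uN/um^2
Step 2: Compute t^3 = 5^3 = 125
Step 3: Compute L^3 = 247^3 = 15069223
Step 4: k = 160000 * 33 * 125 / (4 * 15069223)
k = 10.9495 uN/um


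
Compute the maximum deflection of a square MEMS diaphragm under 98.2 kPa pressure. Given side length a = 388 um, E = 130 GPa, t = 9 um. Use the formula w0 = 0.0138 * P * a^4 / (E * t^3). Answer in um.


Step 1: Convert pressure to compatible units (E is in GPa, so P in GPa).
P = 98.2 kPa = 98.2e-6 GPa
Step 2: Compute numerator: 0.0138 * P * a^4.
a^4 = 388^4 = 22663495936
numerator = 0.0138 * 98.2e-6 * 22663495936 = 3.07127e+04
Step 3: Compute denominator: E * t^3 = 130 * 9^3 = 94770
Step 4: w0 = numerator / denominator = 3.07127e+04 / 94770 = 0.3241 um


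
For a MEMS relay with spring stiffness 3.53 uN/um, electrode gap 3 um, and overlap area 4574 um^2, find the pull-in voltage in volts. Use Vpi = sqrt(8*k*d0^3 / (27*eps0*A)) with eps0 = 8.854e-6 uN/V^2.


Step 1: Compute numerator: 8 * k * d0^3 = 8 * 3.53 * 3^3 = 762.48
Step 2: Compute denominator: 27 * eps0 * A = 27 * 8.854e-6 * 4574 = 1.093451
Step 3: Vpi = sqrt(762.48 / 1.093451)
Vpi = 26.41 V


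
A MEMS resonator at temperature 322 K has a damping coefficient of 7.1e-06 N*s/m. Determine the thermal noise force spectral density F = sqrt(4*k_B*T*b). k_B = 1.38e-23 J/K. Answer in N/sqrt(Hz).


Step 1: Compute 4 * k_B * T * b
= 4 * 1.38e-23 * 322 * 7.1e-06
= 1.2620e-25 N^2/Hz
Step 2: F_noise = sqrt(1.2620e-25)
F_noise = 3.55e-13 N/sqrt(Hz)


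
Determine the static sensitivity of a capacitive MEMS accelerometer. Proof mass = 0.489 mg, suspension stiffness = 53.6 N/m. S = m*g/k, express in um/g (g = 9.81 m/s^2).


Step 1: Convert mass: m = 0.489 mg = 4.89e-07 kg
Step 2: S = m * g / k = 4.89e-07 * 9.81 / 53.6
Step 3: S = 8.95e-08 m/g
Step 4: Convert to um/g: S = 0.089 um/g


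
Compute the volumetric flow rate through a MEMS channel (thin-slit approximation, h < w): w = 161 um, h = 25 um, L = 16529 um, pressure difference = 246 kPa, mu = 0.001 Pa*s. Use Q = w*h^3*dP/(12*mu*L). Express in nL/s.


Step 1: Convert all dimensions to SI (meters).
w = 161e-6 m, h = 25e-6 m, L = 16529e-6 m, dP = 246e3 Pa
Step 2: Q = w * h^3 * dP / (12 * mu * L)
Q = 161e-6 * (25e-6)^3 * 246e3 / (12 * 0.001 * 16529e-6) = 3.1199899e-09 m^3/s
Step 3: Convert Q from m^3/s to nL/s (1 m^3 = 1e12 nL, so multiply by 1e12).
Q = 3119.99 nL/s


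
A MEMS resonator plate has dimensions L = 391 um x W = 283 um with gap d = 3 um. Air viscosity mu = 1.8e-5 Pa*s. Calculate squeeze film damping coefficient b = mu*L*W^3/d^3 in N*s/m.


Step 1: Convert to SI.
L = 391e-6 m, W = 283e-6 m, d = 3e-6 m
Step 2: W^3 = (283e-6)^3 = 2.27e-11 m^3
Step 3: d^3 = (3e-6)^3 = 2.70e-17 m^3
Step 4: b = 1.8e-5 * 391e-6 * 2.27e-11 / 2.70e-17
b = 5.91e-03 N*s/m


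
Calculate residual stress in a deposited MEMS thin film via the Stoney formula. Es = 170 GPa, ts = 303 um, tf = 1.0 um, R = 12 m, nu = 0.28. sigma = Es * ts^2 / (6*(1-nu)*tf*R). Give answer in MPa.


Step 1: Compute numerator: Es * ts^2 = 170 * 303^2 = 15607530 (GPa*um^2)
Step 2: Compute denominator (R in um): 6*(1-nu)*tf*R = 6*0.72*1.0*12e6 = 51840000.0 (um^2)
Step 3: sigma (GPa) = 15607530 / 51840000.0 = 3.01071e-01 GPa
Step 4: Convert to MPa (x1000): sigma = 301.1 MPa


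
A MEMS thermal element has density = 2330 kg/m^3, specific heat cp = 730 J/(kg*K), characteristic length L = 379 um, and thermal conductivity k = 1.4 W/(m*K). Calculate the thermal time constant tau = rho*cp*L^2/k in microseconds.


Step 1: Convert L to m: L = 379e-6 m
Step 2: L^2 = (379e-6)^2 = 1.43641e-07 m^2
Step 3: tau = 2330 * 730 * 1.43641e-07 / 1.4 = 1.7451355493e-01 s
Step 4: Convert to microseconds (multiply by 1e6).
tau = 174513.555 us


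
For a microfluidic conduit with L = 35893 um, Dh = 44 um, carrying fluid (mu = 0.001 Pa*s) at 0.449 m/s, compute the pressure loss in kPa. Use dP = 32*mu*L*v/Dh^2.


Step 1: Convert to SI: L = 35893e-6 m, Dh = 44e-6 m
Step 2: dP = 32 * 0.001 * 35893e-6 * 0.449 / (44e-6)^2
Step 3: dP = 266379.45 Pa
Step 4: Convert to kPa: dP = 266.38 kPa


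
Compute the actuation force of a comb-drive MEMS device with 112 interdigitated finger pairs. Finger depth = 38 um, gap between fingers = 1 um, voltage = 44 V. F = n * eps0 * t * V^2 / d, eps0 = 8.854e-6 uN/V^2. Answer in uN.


Step 1: Parameters: n=112, eps0=8.854e-6 uN/V^2, t=38 um, V=44 V, d=1 um
Step 2: V^2 = 1936
Step 3: F = 112 * 8.854e-6 * 38 * 1936 / 1
F = 72.954 uN


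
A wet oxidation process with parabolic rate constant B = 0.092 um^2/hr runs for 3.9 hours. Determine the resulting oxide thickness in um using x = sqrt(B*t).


Step 1: Compute B*t = 0.092 * 3.9 = 0.3588
Step 2: x = sqrt(0.3588)
x = 0.599 um


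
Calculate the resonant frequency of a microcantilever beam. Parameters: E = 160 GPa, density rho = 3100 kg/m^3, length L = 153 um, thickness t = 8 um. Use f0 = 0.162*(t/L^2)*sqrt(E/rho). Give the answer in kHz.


Step 1: Convert units to SI.
t_SI = 8e-6 m, L_SI = 153e-6 m
Step 2: Calculate sqrt(E/rho).
sqrt(160e9 / 3100) = 7184.21 m/s
Step 3: Compute f0.
f0 = 0.162 * 8e-6 / (153e-6)^2 * 7184.21 = 397741.7 Hz = 397.74 kHz


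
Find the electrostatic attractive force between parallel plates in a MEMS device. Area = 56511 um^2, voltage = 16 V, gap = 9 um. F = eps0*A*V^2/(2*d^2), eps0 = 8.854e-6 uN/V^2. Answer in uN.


Step 1: Identify parameters.
eps0 = 8.854e-6 uN/V^2, A = 56511 um^2, V = 16 V, d = 9 um
Step 2: Compute V^2 = 16^2 = 256
Step 3: Compute d^2 = 9^2 = 81
Step 4: F = 0.5 * 8.854e-6 * 56511 * 256 / 81
F = 0.791 uN


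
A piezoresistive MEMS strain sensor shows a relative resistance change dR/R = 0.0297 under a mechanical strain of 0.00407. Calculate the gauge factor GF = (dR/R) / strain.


Step 1: Identify values.
dR/R = 0.0297, strain = 0.00407
Step 2: GF = (dR/R) / strain = 0.0297 / 0.00407
GF = 7.3


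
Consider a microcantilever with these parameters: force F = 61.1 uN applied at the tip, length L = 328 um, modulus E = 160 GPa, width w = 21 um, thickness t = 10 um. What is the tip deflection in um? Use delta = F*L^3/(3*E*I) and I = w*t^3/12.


Step 1: Calculate the second moment of area.
I = w * t^3 / 12 = 21 * 10^3 / 12 = 1750.0 um^4
Step 2: Convert E to consistent units (1 GPa = 1000 uN/um^2).
E = 160 GPa = 160000 uN/um^2
Step 3: Calculate tip deflection.
delta = F * L^3 / (3 * E * I)
delta = 61.1 * 328^3 / (3 * 160000 * 1750.0)
delta = 2.5667 um


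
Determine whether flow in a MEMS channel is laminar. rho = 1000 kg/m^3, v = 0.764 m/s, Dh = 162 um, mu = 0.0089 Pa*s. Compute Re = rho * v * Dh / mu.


Step 1: Convert Dh to meters: Dh = 162e-6 m
Step 2: Re = rho * v * Dh / mu
Re = 1000 * 0.764 * 162e-6 / 0.0089
Re = 13.907
Since Re = 13.907 is below ~2300, the flow is laminar.


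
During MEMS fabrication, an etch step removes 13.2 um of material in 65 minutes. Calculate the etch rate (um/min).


Step 1: Etch rate = depth / time
Step 2: rate = 13.2 / 65
rate = 0.203 um/min


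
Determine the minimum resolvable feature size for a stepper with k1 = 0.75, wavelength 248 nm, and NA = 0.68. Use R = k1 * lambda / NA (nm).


Step 1: Identify values: k1 = 0.75, lambda = 248 nm, NA = 0.68
Step 2: R = k1 * lambda / NA
R = 0.75 * 248 / 0.68
R = 273.5 nm


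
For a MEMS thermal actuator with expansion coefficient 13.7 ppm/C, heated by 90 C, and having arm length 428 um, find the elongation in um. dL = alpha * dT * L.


Step 1: Convert CTE: alpha = 13.7 ppm/C = 13.7e-6 /C
Step 2: dL = 13.7e-6 * 90 * 428
dL = 0.5277 um


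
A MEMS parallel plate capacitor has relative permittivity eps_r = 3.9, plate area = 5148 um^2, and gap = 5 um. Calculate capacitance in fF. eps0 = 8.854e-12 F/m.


Step 1: Convert area to m^2: A = 5148e-12 m^2
Step 2: Convert gap to m: d = 5e-6 m
Step 3: C = eps0 * eps_r * A / d
C = 8.854e-12 * 3.9 * 5148e-12 / 5e-6
Step 4: Convert to fF (multiply by 1e15).
C = 35.55 fF


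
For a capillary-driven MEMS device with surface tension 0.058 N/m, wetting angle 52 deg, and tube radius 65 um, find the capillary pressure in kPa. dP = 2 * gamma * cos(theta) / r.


Step 1: cos(52 deg) = 0.6157
Step 2: Convert r to m: r = 65e-6 m
Step 3: dP = 2 * 0.058 * 0.6157 / 65e-6 = 1098.8 Pa
Step 4: Convert Pa to kPa (divide by 1000).
dP = 1.1 kPa


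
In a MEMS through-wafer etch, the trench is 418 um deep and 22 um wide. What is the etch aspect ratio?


Step 1: AR = depth / width
Step 2: AR = 418 / 22
AR = 19.0


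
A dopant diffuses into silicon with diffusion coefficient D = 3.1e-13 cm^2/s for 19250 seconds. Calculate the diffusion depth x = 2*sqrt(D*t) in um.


Step 1: Compute D*t = 3.1e-13 * 19250 = 5.9675e-09 cm^2
Step 2: sqrt(D*t) = 7.72496e-05 cm
Step 3: x = 2 * 7.72496e-05 cm = 1.544992e-04 cm
Step 4: Convert to um (1 cm = 1e4 um): x = 1.545 um


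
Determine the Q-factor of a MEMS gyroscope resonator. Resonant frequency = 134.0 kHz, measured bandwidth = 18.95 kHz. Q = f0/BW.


Step 1: Q = f0 / bandwidth
Step 2: Q = 134.0 / 18.95
Q = 7.1


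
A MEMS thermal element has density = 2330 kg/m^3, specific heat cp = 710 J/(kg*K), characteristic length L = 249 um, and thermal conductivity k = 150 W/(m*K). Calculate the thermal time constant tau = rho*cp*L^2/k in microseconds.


Step 1: Convert L to m: L = 249e-6 m
Step 2: L^2 = (249e-6)^2 = 6.2001e-08 m^2
Step 3: tau = 2330 * 710 * 6.2001e-08 / 150 = 6.8378836e-04 s
Step 4: Convert to microseconds (multiply by 1e6).
tau = 683.788 us


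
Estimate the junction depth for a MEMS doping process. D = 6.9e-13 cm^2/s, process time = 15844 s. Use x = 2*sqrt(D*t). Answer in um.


Step 1: Compute D*t = 6.9e-13 * 15844 = 1.093236e-08 cm^2
Step 2: sqrt(D*t) = 1.04558e-04 cm
Step 3: x = 2 * 1.04558e-04 cm = 2.09116e-04 cm
Step 4: Convert to um (1 cm = 1e4 um): x = 2.091 um


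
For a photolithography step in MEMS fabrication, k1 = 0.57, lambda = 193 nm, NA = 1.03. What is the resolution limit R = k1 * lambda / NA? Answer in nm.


Step 1: Identify values: k1 = 0.57, lambda = 193 nm, NA = 1.03
Step 2: R = k1 * lambda / NA
R = 0.57 * 193 / 1.03
R = 106.8 nm


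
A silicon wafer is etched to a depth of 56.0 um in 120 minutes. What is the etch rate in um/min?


Step 1: Etch rate = depth / time
Step 2: rate = 56.0 / 120
rate = 0.467 um/min


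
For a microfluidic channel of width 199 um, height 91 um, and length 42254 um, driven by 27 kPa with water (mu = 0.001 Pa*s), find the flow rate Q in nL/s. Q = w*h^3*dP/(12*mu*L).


Step 1: Convert all dimensions to SI (meters).
w = 199e-6 m, h = 91e-6 m, L = 42254e-6 m, dP = 27e3 Pa
Step 2: Q = w * h^3 * dP / (12 * mu * L)
Q = 199e-6 * (91e-6)^3 * 27e3 / (12 * 0.001 * 42254e-6) = 7.98531299e-09 m^3/s
Step 3: Convert Q from m^3/s to nL/s (1 m^3 = 1e12 nL, so multiply by 1e12).
Q = 7985.313 nL/s


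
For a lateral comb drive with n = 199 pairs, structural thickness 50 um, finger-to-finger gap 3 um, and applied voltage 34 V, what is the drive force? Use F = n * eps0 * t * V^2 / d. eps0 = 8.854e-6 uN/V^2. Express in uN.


Step 1: Parameters: n=199, eps0=8.854e-6 uN/V^2, t=50 um, V=34 V, d=3 um
Step 2: V^2 = 1156
Step 3: F = 199 * 8.854e-6 * 50 * 1156 / 3
F = 33.947 uN


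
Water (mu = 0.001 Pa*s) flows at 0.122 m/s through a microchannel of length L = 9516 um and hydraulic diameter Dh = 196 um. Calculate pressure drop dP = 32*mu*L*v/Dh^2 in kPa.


Step 1: Convert to SI: L = 9516e-6 m, Dh = 196e-6 m
Step 2: dP = 32 * 0.001 * 9516e-6 * 0.122 / (196e-6)^2
Step 3: dP = 967.06 Pa
Step 4: Convert to kPa: dP = 0.97 kPa


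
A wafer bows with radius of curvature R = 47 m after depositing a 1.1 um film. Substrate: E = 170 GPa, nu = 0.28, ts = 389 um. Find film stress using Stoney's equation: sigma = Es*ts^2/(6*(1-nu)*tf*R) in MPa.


Step 1: Compute numerator: Es * ts^2 = 170 * 389^2 = 25724570 (GPa*um^2)
Step 2: Compute denominator (R in um): 6*(1-nu)*tf*R = 6*0.72*1.1*47e6 = 223344000.0 (um^2)
Step 3: sigma (GPa) = 25724570 / 223344000.0 = 1.15179e-01 GPa
Step 4: Convert to MPa (x1000): sigma = 115.2 MPa


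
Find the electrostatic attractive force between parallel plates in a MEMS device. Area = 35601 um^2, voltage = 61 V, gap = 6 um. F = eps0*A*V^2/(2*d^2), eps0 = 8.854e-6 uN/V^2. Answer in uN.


Step 1: Identify parameters.
eps0 = 8.854e-6 uN/V^2, A = 35601 um^2, V = 61 V, d = 6 um
Step 2: Compute V^2 = 61^2 = 3721
Step 3: Compute d^2 = 6^2 = 36
Step 4: F = 0.5 * 8.854e-6 * 35601 * 3721 / 36
F = 16.29 uN


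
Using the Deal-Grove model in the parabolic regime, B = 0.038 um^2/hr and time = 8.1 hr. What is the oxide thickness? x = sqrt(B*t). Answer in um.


Step 1: Compute B*t = 0.038 * 8.1 = 0.3078
Step 2: x = sqrt(0.3078)
x = 0.555 um


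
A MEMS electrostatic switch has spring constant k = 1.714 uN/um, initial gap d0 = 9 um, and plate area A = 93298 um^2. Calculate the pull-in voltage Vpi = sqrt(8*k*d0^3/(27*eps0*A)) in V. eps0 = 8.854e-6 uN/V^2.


Step 1: Compute numerator: 8 * k * d0^3 = 8 * 1.714 * 9^3 = 9996.048
Step 2: Compute denominator: 27 * eps0 * A = 27 * 8.854e-6 * 93298 = 22.303633
Step 3: Vpi = sqrt(9996.048 / 22.303633)
Vpi = 21.17 V


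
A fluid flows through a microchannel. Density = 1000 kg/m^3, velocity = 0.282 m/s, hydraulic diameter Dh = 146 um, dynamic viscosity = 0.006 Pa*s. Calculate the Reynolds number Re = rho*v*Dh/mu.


Step 1: Convert Dh to meters: Dh = 146e-6 m
Step 2: Re = rho * v * Dh / mu
Re = 1000 * 0.282 * 146e-6 / 0.006
Re = 6.862
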